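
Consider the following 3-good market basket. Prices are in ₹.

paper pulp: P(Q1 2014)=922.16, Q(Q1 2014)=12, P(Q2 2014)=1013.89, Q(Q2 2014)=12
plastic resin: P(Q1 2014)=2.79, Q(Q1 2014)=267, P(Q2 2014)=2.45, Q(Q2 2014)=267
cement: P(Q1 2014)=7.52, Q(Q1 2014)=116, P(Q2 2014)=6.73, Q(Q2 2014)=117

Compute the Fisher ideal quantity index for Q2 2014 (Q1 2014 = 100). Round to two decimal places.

Laspeyres component (base-period weights):
ΣP(Q1 2014)Q(Q2 2014) = 922.16×12 + 2.79×267 + 7.52×117 = 11065.92 + 744.93 + 879.84 = 12690.69
ΣP(Q1 2014)Q(Q1 2014) = 922.16×12 + 2.79×267 + 7.52×116 = 11065.92 + 744.93 + 872.32 = 12683.17
L = 12690.69 / 12683.17 × 100 = 100.0593
Paasche component (current-period weights):
ΣP(Q2 2014)Q(Q2 2014) = 1013.89×12 + 2.45×267 + 6.73×117 = 12166.68 + 654.15 + 787.41 = 13608.24
ΣP(Q2 2014)Q(Q1 2014) = 1013.89×12 + 2.45×267 + 6.73×116 = 12166.68 + 654.15 + 780.68 = 13601.51
P = 13608.24 / 13601.51 × 100 = 100.0495
Fisher = √(L × P) = √(100.0593 × 100.0495) = 100.0544

100.05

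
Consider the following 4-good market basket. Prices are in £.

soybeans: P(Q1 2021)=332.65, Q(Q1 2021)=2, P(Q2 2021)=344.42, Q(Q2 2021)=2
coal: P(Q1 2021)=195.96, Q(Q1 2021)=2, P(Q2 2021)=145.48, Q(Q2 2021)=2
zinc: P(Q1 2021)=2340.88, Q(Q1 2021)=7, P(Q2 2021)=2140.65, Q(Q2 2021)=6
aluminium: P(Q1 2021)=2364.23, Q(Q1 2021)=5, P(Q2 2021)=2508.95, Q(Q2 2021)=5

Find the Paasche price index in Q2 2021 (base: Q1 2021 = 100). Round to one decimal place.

Paasche price index uses current-period quantities as weights.
ΣP(Q2 2021)·Q(Q2 2021) = 344.42×2 + 145.48×2 + 2140.65×6 + 2508.95×5 = 688.84 + 290.96 + 12843.9 + 12544.75 = 26368.45
ΣP(Q1 2021)·Q(Q2 2021) = 332.65×2 + 195.96×2 + 2340.88×6 + 2364.23×5 = 665.3 + 391.92 + 14045.28 + 11821.15 = 26923.65
Index = 26368.45 / 26923.65 × 100 = 97.9379

97.9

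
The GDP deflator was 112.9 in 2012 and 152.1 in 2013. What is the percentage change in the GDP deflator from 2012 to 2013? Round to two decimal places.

34.72%

Change = (152.1 − 112.9) / 112.9 × 100
       = 39.2 / 112.9 × 100 = 34.7210%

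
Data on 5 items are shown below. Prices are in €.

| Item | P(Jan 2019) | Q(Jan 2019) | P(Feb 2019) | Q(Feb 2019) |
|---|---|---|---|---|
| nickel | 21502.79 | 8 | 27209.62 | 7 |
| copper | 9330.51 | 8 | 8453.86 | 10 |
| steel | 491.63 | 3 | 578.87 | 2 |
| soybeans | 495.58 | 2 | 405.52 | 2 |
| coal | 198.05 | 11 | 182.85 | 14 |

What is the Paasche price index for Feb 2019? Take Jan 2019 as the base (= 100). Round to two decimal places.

Paasche price index uses current-period quantities as weights.
ΣP(Feb 2019)·Q(Feb 2019) = 27209.62×7 + 8453.86×10 + 578.87×2 + 405.52×2 + 182.85×14 = 190467.34 + 84538.6 + 1157.74 + 811.04 + 2559.9 = 279534.62
ΣP(Jan 2019)·Q(Feb 2019) = 21502.79×7 + 9330.51×10 + 491.63×2 + 495.58×2 + 198.05×14 = 150519.53 + 93305.1 + 983.26 + 991.16 + 2772.7 = 248571.75
Index = 279534.62 / 248571.75 × 100 = 112.4563

112.46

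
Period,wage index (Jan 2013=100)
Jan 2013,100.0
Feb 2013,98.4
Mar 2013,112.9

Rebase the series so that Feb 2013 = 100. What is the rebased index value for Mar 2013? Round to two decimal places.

Rebased(Mar 2013) = 112.9 / 98.4 × 100 = 114.7358

114.74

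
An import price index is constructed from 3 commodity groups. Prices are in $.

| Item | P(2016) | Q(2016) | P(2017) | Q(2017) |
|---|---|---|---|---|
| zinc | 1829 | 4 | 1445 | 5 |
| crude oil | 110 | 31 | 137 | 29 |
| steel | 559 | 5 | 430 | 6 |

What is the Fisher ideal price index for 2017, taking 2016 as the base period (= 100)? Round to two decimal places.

Laspeyres component (base-period weights):
ΣP(2017)Q(2016) = 1445×4 + 137×31 + 430×5 = 5780 + 4247 + 2150 = 12177
ΣP(2016)Q(2016) = 1829×4 + 110×31 + 559×5 = 7316 + 3410 + 2795 = 13521
L = 12177 / 13521 × 100 = 90.0599
Paasche component (current-period weights):
ΣP(2017)Q(2017) = 1445×5 + 137×29 + 430×6 = 7225 + 3973 + 2580 = 13778
ΣP(2016)Q(2017) = 1829×5 + 110×29 + 559×6 = 9145 + 3190 + 3354 = 15689
P = 13778 / 15689 × 100 = 87.8195
Fisher = √(L × P) = √(90.0599 × 87.8195) = 88.9326

88.93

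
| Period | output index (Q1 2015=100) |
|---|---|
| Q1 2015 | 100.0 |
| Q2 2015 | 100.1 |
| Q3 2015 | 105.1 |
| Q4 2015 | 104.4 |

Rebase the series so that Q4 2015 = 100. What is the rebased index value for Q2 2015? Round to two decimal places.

Rebased(Q2 2015) = 100.1 / 104.4 × 100 = 95.8812

95.88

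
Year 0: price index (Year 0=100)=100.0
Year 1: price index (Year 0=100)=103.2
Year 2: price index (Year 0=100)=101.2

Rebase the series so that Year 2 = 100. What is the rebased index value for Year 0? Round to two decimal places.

Rebased(Year 0) = 100.0 / 101.2 × 100 = 98.8142

98.81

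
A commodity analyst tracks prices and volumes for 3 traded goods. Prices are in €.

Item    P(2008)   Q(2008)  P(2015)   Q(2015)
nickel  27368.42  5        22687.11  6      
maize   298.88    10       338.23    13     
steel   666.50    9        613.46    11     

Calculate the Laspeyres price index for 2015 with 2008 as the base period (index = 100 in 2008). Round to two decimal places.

Laspeyres price index uses base-period quantities as weights.
ΣP(2015)·Q(2008) = 22687.11×5 + 338.23×10 + 613.46×9 = 113435.55 + 3382.3 + 5521.14 = 122338.99
ΣP(2008)·Q(2008) = 27368.42×5 + 298.88×10 + 666.50×9 = 136842.1 + 2988.8 + 5998.5 = 145829.4
Index = 122338.99 / 145829.4 × 100 = 83.8919

83.89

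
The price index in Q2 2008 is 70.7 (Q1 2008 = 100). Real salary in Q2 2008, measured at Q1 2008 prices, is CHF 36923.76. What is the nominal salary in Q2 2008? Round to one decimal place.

Nominal = Real × (Index/100) = 36923.76 × (70.7/100)
        = 36923.76 × 0.707 = 26105.0983

26105.1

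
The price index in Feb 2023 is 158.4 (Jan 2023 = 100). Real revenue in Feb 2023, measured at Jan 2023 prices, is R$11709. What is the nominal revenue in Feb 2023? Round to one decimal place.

18547.1

Nominal = Real × (Index/100) = 11709 × (158.4/100)
        = 11709 × 1.584 = 18547.0560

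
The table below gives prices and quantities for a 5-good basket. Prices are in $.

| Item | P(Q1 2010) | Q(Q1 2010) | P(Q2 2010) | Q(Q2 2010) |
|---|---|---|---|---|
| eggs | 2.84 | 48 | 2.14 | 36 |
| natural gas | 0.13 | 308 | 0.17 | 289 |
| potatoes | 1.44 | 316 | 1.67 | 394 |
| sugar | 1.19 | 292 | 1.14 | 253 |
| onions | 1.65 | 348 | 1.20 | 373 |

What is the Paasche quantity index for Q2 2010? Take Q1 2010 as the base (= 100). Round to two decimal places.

Paasche quantity index uses current-period prices as weights.
ΣP(Q2 2010)·Q(Q2 2010) = 2.14×36 + 0.17×289 + 1.67×394 + 1.14×253 + 1.20×373 = 77.04 + 49.13 + 657.98 + 288.42 + 447.6 = 1520.17
ΣP(Q2 2010)·Q(Q1 2010) = 2.14×48 + 0.17×308 + 1.67×316 + 1.14×292 + 1.20×348 = 102.72 + 52.36 + 527.72 + 332.88 + 417.6 = 1433.28
Index = 1520.17 / 1433.28 × 100 = 106.0623

106.06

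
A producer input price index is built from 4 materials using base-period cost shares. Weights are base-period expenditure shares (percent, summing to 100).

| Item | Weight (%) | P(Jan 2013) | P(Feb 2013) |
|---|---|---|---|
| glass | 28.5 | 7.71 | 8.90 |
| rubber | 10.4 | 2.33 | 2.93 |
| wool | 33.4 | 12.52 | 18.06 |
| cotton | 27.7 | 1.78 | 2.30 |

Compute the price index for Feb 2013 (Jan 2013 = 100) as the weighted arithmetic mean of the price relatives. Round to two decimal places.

129.95

glass: 28.5 × (8.90/7.71) = 28.5 × 1.154345 = 32.8988
rubber: 10.4 × (2.93/2.33) = 10.4 × 1.257511 = 13.0781
wool: 33.4 × (18.06/12.52) = 33.4 × 1.442492 = 48.1792
cotton: 27.7 × (2.30/1.78) = 27.7 × 1.292135 = 35.7921
Index = Σ wᵢ·(p₁ᵢ/p₀ᵢ) = 32.8988 + 13.0781 + 48.1792 + 35.7921 = 129.9483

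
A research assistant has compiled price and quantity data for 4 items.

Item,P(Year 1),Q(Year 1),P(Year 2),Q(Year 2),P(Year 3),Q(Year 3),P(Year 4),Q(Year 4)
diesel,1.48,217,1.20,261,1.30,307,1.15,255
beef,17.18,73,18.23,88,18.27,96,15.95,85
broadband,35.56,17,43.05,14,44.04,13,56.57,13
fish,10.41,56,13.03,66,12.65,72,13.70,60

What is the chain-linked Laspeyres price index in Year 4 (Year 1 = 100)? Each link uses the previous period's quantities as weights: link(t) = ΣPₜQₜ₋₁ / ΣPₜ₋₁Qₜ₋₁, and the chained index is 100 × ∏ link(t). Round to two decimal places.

110.17

Link Year 1→Year 2:
ΣP(Year 2)Q(Year 1) = 1.20×217 + 18.23×73 + 43.05×17 + 13.03×56 = 260.4 + 1330.79 + 731.85 + 729.68 = 3052.72
ΣP(Year 1)Q(Year 1) = 1.48×217 + 17.18×73 + 35.56×17 + 10.41×56 = 321.16 + 1254.14 + 604.52 + 582.96 = 2762.78
link = 3052.72/2762.78 = 1.104945
Link Year 2→Year 3:
ΣP(Year 3)Q(Year 2) = 1.30×261 + 18.27×88 + 44.04×14 + 12.65×66 = 339.3 + 1607.76 + 616.56 + 834.9 = 3398.52
ΣP(Year 2)Q(Year 2) = 1.20×261 + 18.23×88 + 43.05×14 + 13.03×66 = 313.2 + 1604.24 + 602.7 + 859.98 = 3380.12
link = 3398.52/3380.12 = 1.005444
Link Year 3→Year 4:
ΣP(Year 4)Q(Year 3) = 1.15×307 + 15.95×96 + 56.57×13 + 13.70×72 = 353.05 + 1531.2 + 735.41 + 986.4 = 3606.06
ΣP(Year 3)Q(Year 3) = 1.30×307 + 18.27×96 + 44.04×13 + 12.65×72 = 399.1 + 1753.92 + 572.52 + 910.8 = 3636.34
link = 3606.06/3636.34 = 0.991673
Chained index = 100 × 1.104945 × 1.005444 × 0.991673 = 110.1709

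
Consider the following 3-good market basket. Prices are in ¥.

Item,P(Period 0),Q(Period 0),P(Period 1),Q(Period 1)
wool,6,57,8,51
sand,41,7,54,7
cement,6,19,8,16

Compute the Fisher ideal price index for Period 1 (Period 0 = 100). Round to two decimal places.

132.68

Laspeyres component (base-period weights):
ΣP(Period 1)Q(Period 0) = 8×57 + 54×7 + 8×19 = 456 + 378 + 152 = 986
ΣP(Period 0)Q(Period 0) = 6×57 + 41×7 + 6×19 = 342 + 287 + 114 = 743
L = 986 / 743 × 100 = 132.7052
Paasche component (current-period weights):
ΣP(Period 1)Q(Period 1) = 8×51 + 54×7 + 8×16 = 408 + 378 + 128 = 914
ΣP(Period 0)Q(Period 1) = 6×51 + 41×7 + 6×16 = 306 + 287 + 96 = 689
P = 914 / 689 × 100 = 132.6560
Fisher = √(L × P) = √(132.7052 × 132.6560) = 132.6806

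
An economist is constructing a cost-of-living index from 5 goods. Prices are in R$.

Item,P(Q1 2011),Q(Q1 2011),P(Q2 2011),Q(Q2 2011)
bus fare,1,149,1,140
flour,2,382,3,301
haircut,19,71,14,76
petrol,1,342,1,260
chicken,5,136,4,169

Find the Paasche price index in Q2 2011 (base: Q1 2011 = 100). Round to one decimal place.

92.5

Paasche price index uses current-period quantities as weights.
ΣP(Q2 2011)·Q(Q2 2011) = 1×140 + 3×301 + 14×76 + 1×260 + 4×169 = 140 + 903 + 1064 + 260 + 676 = 3043
ΣP(Q1 2011)·Q(Q2 2011) = 1×140 + 2×301 + 19×76 + 1×260 + 5×169 = 140 + 602 + 1444 + 260 + 845 = 3291
Index = 3043 / 3291 × 100 = 92.4643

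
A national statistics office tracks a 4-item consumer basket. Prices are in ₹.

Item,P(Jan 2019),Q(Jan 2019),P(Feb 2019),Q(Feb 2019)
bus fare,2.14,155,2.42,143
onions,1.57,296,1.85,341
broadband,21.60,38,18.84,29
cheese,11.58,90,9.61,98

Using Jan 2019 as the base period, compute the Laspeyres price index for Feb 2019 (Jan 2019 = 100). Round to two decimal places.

94.14

Laspeyres price index uses base-period quantities as weights.
ΣP(Feb 2019)·Q(Jan 2019) = 2.42×155 + 1.85×296 + 18.84×38 + 9.61×90 = 375.1 + 547.6 + 715.92 + 864.9 = 2503.52
ΣP(Jan 2019)·Q(Jan 2019) = 2.14×155 + 1.57×296 + 21.60×38 + 11.58×90 = 331.7 + 464.72 + 820.8 + 1042.2 = 2659.42
Index = 2503.52 / 2659.42 × 100 = 94.1378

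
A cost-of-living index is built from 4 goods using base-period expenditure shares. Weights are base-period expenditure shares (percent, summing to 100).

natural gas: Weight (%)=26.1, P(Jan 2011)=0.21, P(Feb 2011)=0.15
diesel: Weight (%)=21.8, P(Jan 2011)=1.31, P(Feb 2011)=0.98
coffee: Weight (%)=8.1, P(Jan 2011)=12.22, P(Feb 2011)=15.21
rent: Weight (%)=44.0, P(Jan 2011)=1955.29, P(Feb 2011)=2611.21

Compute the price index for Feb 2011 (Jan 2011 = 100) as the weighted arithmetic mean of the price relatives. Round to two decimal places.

103.79

natural gas: 26.1 × (0.15/0.21) = 26.1 × 0.714286 = 18.6429
diesel: 21.8 × (0.98/1.31) = 21.8 × 0.748092 = 16.3084
coffee: 8.1 × (15.21/12.22) = 8.1 × 1.244681 = 10.0819
rent: 44.0 × (2611.21/1955.29) = 44.0 × 1.335459 = 58.7602
Index = Σ wᵢ·(p₁ᵢ/p₀ᵢ) = 18.6429 + 16.3084 + 10.0819 + 58.7602 = 103.7934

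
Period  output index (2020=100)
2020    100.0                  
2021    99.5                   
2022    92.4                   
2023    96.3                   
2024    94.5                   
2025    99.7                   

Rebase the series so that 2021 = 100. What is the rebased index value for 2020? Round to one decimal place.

100.5

Rebased(2020) = 100.0 / 99.5 × 100 = 100.5025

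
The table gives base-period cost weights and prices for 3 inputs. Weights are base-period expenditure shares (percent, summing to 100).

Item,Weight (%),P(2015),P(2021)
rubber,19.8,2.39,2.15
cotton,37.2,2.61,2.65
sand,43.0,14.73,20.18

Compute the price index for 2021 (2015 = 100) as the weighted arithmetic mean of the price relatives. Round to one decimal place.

114.5

rubber: 19.8 × (2.15/2.39) = 19.8 × 0.899582 = 17.8117
cotton: 37.2 × (2.65/2.61) = 37.2 × 1.015326 = 37.7701
sand: 43.0 × (20.18/14.73) = 43.0 × 1.369993 = 58.9097
Index = Σ wᵢ·(p₁ᵢ/p₀ᵢ) = 17.8117 + 37.7701 + 58.9097 = 114.4915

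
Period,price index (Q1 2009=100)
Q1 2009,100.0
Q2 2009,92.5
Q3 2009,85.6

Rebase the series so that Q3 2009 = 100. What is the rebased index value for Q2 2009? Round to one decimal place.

108.1

Rebased(Q2 2009) = 92.5 / 85.6 × 100 = 108.0607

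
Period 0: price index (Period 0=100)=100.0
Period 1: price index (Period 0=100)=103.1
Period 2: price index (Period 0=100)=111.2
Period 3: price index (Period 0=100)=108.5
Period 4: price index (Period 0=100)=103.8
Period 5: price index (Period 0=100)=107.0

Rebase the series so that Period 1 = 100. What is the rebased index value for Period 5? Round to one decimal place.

Rebased(Period 5) = 107.0 / 103.1 × 100 = 103.7827

103.8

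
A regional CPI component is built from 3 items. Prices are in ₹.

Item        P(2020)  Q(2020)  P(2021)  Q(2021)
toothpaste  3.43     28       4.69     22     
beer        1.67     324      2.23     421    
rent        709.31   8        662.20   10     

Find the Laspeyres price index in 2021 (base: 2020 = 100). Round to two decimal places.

97.46

Laspeyres price index uses base-period quantities as weights.
ΣP(2021)·Q(2020) = 4.69×28 + 2.23×324 + 662.20×8 = 131.32 + 722.52 + 5297.6 = 6151.44
ΣP(2020)·Q(2020) = 3.43×28 + 1.67×324 + 709.31×8 = 96.04 + 541.08 + 5674.48 = 6311.6
Index = 6151.44 / 6311.6 × 100 = 97.4625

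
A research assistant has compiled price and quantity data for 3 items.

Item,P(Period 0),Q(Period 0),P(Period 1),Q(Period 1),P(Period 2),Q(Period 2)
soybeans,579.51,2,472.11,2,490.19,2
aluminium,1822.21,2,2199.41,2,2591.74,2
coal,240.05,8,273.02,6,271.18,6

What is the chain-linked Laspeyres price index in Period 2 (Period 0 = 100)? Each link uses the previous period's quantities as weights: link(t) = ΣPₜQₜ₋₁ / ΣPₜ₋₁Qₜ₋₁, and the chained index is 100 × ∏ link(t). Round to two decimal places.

Link Period 0→Period 1:
ΣP(Period 1)Q(Period 0) = 472.11×2 + 2199.41×2 + 273.02×8 = 944.22 + 4398.82 + 2184.16 = 7527.2
ΣP(Period 0)Q(Period 0) = 579.51×2 + 1822.21×2 + 240.05×8 = 1159.02 + 3644.42 + 1920.4 = 6723.84
link = 7527.2/6723.84 = 1.119479
Link Period 1→Period 2:
ΣP(Period 2)Q(Period 1) = 490.19×2 + 2591.74×2 + 271.18×6 = 980.38 + 5183.48 + 1627.08 = 7790.94
ΣP(Period 1)Q(Period 1) = 472.11×2 + 2199.41×2 + 273.02×6 = 944.22 + 4398.82 + 1638.12 = 6981.16
link = 7790.94/6981.16 = 1.115995
Chained index = 100 × 1.119479 × 1.115995 = 124.9333

124.93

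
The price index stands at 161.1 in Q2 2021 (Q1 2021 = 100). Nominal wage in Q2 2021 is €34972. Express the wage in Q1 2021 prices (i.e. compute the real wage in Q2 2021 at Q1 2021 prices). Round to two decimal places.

21708.26

Real = Nominal ÷ (Index/100) = 34972 ÷ (161.1/100)
     = 34972 ÷ 1.611 = 21708.2557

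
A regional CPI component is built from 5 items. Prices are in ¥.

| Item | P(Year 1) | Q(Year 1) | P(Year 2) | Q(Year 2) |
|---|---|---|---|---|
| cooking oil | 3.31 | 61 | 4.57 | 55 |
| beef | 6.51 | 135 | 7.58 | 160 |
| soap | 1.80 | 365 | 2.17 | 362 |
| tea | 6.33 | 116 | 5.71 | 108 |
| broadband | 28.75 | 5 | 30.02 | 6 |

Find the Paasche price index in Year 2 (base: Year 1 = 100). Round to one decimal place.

111.5

Paasche price index uses current-period quantities as weights.
ΣP(Year 2)·Q(Year 2) = 4.57×55 + 7.58×160 + 2.17×362 + 5.71×108 + 30.02×6 = 251.35 + 1212.8 + 785.54 + 616.68 + 180.12 = 3046.49
ΣP(Year 1)·Q(Year 2) = 3.31×55 + 6.51×160 + 1.80×362 + 6.33×108 + 28.75×6 = 182.05 + 1041.6 + 651.6 + 683.64 + 172.5 = 2731.39
Index = 3046.49 / 2731.39 × 100 = 111.5363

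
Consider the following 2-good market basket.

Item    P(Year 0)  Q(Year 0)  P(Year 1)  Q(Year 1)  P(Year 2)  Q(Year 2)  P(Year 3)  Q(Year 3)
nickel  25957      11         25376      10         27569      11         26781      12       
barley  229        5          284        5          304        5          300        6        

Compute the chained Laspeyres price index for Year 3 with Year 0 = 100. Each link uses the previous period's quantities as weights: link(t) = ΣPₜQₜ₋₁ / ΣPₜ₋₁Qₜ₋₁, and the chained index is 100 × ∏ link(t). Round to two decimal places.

103.28

Link Year 0→Year 1:
ΣP(Year 1)Q(Year 0) = 25376×11 + 284×5 = 279136 + 1420 = 280556
ΣP(Year 0)Q(Year 0) = 25957×11 + 229×5 = 285527 + 1145 = 286672
link = 280556/286672 = 0.978666
Link Year 1→Year 2:
ΣP(Year 2)Q(Year 1) = 27569×10 + 304×5 = 275690 + 1520 = 277210
ΣP(Year 1)Q(Year 1) = 25376×10 + 284×5 = 253760 + 1420 = 255180
link = 277210/255180 = 1.086331
Link Year 2→Year 3:
ΣP(Year 3)Q(Year 2) = 26781×11 + 300×5 = 294591 + 1500 = 296091
ΣP(Year 2)Q(Year 2) = 27569×11 + 304×5 = 303259 + 1520 = 304779
link = 296091/304779 = 0.971494
Chained index = 100 × 0.978666 × 1.086331 × 0.971494 = 103.2849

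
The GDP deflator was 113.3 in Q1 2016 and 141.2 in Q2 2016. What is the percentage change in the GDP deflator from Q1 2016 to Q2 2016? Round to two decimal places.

Change = (141.2 − 113.3) / 113.3 × 100
       = 27.9 / 113.3 × 100 = 24.6249%

24.62%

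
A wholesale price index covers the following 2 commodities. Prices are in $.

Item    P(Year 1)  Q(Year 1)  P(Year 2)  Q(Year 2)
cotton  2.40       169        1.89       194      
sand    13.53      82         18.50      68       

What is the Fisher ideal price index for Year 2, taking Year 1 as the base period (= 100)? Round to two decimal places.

Laspeyres component (base-period weights):
ΣP(Year 2)Q(Year 1) = 1.89×169 + 18.50×82 = 319.41 + 1517 = 1836.41
ΣP(Year 1)Q(Year 1) = 2.40×169 + 13.53×82 = 405.6 + 1109.46 = 1515.06
L = 1836.41 / 1515.06 × 100 = 121.2104
Paasche component (current-period weights):
ΣP(Year 2)Q(Year 2) = 1.89×194 + 18.50×68 = 366.66 + 1258 = 1624.66
ΣP(Year 1)Q(Year 2) = 2.40×194 + 13.53×68 = 465.6 + 920.04 = 1385.64
P = 1624.66 / 1385.64 × 100 = 117.2498
Fisher = √(L × P) = √(121.2104 × 117.2498) = 119.2136

119.21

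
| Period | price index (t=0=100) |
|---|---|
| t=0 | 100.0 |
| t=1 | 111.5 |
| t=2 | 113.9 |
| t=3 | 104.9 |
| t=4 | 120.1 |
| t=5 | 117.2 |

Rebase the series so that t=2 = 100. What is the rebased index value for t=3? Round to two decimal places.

Rebased(t=3) = 104.9 / 113.9 × 100 = 92.0983

92.10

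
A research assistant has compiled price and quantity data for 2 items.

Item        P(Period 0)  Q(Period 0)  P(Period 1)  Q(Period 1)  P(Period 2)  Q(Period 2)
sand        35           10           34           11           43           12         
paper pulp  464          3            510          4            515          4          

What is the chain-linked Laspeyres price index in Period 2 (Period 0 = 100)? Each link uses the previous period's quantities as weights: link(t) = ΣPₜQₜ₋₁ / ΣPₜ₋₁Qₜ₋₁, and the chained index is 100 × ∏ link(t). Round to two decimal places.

Link Period 0→Period 1:
ΣP(Period 1)Q(Period 0) = 34×10 + 510×3 = 340 + 1530 = 1870
ΣP(Period 0)Q(Period 0) = 35×10 + 464×3 = 350 + 1392 = 1742
link = 1870/1742 = 1.073479
Link Period 1→Period 2:
ΣP(Period 2)Q(Period 1) = 43×11 + 515×4 = 473 + 2060 = 2533
ΣP(Period 1)Q(Period 1) = 34×11 + 510×4 = 374 + 2040 = 2414
link = 2533/2414 = 1.049296
Chained index = 100 × 1.073479 × 1.049296 = 112.6397

112.64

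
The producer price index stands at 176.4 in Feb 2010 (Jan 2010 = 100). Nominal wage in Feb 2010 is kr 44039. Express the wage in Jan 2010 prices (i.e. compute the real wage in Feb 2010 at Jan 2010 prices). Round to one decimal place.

Real = Nominal ÷ (Index/100) = 44039 ÷ (176.4/100)
     = 44039 ÷ 1.764 = 24965.4195

24965.4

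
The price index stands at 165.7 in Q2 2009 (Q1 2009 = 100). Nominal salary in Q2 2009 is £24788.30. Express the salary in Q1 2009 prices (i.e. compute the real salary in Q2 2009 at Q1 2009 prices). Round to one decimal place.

Real = Nominal ÷ (Index/100) = 24788.30 ÷ (165.7/100)
     = 24788.30 ÷ 1.657 = 14959.7465

14959.7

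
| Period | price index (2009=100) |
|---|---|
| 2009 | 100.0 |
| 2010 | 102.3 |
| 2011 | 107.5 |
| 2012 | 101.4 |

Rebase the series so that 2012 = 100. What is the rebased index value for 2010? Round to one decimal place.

100.9

Rebased(2010) = 102.3 / 101.4 × 100 = 100.8876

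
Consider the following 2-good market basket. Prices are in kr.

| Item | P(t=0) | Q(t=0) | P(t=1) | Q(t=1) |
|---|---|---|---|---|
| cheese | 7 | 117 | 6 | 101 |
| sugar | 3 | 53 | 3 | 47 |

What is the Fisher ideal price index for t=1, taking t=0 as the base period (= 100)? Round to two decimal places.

Laspeyres component (base-period weights):
ΣP(t=1)Q(t=0) = 6×117 + 3×53 = 702 + 159 = 861
ΣP(t=0)Q(t=0) = 7×117 + 3×53 = 819 + 159 = 978
L = 861 / 978 × 100 = 88.0368
Paasche component (current-period weights):
ΣP(t=1)Q(t=1) = 6×101 + 3×47 = 606 + 141 = 747
ΣP(t=0)Q(t=1) = 7×101 + 3×47 = 707 + 141 = 848
P = 747 / 848 × 100 = 88.0896
Fisher = √(L × P) = √(88.0368 × 88.0896) = 88.0632

88.06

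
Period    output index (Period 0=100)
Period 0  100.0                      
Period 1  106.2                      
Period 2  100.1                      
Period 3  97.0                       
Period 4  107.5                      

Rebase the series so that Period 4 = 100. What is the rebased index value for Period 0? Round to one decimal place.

Rebased(Period 0) = 100.0 / 107.5 × 100 = 93.0233

93.0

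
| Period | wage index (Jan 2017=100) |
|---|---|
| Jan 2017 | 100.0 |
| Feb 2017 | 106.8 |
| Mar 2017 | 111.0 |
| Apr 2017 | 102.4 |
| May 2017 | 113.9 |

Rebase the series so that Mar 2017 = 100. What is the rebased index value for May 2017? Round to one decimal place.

102.6

Rebased(May 2017) = 113.9 / 111.0 × 100 = 102.6126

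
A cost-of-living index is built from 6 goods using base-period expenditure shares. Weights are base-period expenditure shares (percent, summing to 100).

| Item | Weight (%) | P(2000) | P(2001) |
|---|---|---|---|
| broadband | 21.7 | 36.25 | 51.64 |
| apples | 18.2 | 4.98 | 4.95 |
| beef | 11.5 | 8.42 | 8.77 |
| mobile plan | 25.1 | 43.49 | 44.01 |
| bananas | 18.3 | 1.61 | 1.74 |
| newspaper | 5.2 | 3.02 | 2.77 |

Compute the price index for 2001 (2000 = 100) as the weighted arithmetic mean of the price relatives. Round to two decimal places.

broadband: 21.7 × (51.64/36.25) = 21.7 × 1.424552 = 30.9128
apples: 18.2 × (4.95/4.98) = 18.2 × 0.993976 = 18.0904
beef: 11.5 × (8.77/8.42) = 11.5 × 1.041568 = 11.9780
mobile plan: 25.1 × (44.01/43.49) = 25.1 × 1.011957 = 25.4001
bananas: 18.3 × (1.74/1.61) = 18.3 × 1.080745 = 19.7776
newspaper: 5.2 × (2.77/3.02) = 5.2 × 0.917219 = 4.7695
Index = Σ wᵢ·(p₁ᵢ/p₀ᵢ) = 30.9128 + 18.0904 + 11.9780 + 25.4001 + 19.7776 + 4.7695 = 110.9285

110.93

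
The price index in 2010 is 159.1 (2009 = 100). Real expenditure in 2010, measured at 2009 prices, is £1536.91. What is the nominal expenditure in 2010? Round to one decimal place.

Nominal = Real × (Index/100) = 1536.91 × (159.1/100)
        = 1536.91 × 1.591 = 2445.2238

2445.2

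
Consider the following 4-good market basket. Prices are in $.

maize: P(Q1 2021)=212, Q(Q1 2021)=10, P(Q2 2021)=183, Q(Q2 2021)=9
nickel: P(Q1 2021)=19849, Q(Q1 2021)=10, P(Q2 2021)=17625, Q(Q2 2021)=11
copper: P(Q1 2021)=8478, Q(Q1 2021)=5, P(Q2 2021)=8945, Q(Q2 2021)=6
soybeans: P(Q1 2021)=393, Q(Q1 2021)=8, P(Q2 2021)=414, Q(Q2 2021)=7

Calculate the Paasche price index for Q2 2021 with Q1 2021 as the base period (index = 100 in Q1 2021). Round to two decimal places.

92.05

Paasche price index uses current-period quantities as weights.
ΣP(Q2 2021)·Q(Q2 2021) = 183×9 + 17625×11 + 8945×6 + 414×7 = 1647 + 193875 + 53670 + 2898 = 252090
ΣP(Q1 2021)·Q(Q2 2021) = 212×9 + 19849×11 + 8478×6 + 393×7 = 1908 + 218339 + 50868 + 2751 = 273866
Index = 252090 / 273866 × 100 = 92.0487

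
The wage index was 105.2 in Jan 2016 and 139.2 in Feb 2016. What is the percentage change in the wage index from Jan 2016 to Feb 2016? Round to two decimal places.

Change = (139.2 − 105.2) / 105.2 × 100
       = 34.0 / 105.2 × 100 = 32.3194%

32.32%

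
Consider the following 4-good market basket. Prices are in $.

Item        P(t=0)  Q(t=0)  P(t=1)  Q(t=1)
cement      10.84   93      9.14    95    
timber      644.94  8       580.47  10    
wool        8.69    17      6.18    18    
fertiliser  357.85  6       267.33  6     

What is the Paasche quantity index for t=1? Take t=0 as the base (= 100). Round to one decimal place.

Paasche quantity index uses current-period prices as weights.
ΣP(t=1)·Q(t=1) = 9.14×95 + 580.47×10 + 6.18×18 + 267.33×6 = 868.3 + 5804.7 + 111.24 + 1603.98 = 8388.22
ΣP(t=1)·Q(t=0) = 9.14×93 + 580.47×8 + 6.18×17 + 267.33×6 = 850.02 + 4643.76 + 105.06 + 1603.98 = 7202.82
Index = 8388.22 / 7202.82 × 100 = 116.4574

116.5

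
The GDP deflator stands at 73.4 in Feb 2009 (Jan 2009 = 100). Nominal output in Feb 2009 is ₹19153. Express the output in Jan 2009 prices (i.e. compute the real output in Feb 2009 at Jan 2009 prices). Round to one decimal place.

Real = Nominal ÷ (Index/100) = 19153 ÷ (73.4/100)
     = 19153 ÷ 0.734 = 26094.0054

26094.0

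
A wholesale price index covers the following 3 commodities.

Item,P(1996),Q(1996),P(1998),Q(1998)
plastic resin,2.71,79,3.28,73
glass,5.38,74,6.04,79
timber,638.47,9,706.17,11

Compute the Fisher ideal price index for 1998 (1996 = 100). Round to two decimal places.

Laspeyres component (base-period weights):
ΣP(1998)Q(1996) = 3.28×79 + 6.04×74 + 706.17×9 = 259.12 + 446.96 + 6355.53 = 7061.61
ΣP(1996)Q(1996) = 2.71×79 + 5.38×74 + 638.47×9 = 214.09 + 398.12 + 5746.23 = 6358.44
L = 7061.61 / 6358.44 × 100 = 111.0588
Paasche component (current-period weights):
ΣP(1998)Q(1998) = 3.28×73 + 6.04×79 + 706.17×11 = 239.44 + 477.16 + 7767.87 = 8484.47
ΣP(1996)Q(1998) = 2.71×73 + 5.38×79 + 638.47×11 = 197.83 + 425.02 + 7023.17 = 7646.02
P = 8484.47 / 7646.02 × 100 = 110.9658
Fisher = √(L × P) = √(111.0588 × 110.9658) = 111.0123

111.01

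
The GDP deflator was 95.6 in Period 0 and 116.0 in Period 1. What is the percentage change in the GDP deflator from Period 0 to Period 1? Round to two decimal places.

21.34%

Change = (116.0 − 95.6) / 95.6 × 100
       = 20.4 / 95.6 × 100 = 21.3389%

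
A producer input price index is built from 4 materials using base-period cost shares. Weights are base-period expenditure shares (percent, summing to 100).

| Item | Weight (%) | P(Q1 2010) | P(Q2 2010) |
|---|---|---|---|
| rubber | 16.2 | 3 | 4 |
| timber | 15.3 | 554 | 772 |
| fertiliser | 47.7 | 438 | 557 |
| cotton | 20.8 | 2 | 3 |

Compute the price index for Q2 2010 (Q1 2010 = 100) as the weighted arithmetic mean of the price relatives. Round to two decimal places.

134.78

rubber: 16.2 × (4/3) = 16.2 × 1.333333 = 21.6000
timber: 15.3 × (772/554) = 15.3 × 1.393502 = 21.3206
fertiliser: 47.7 × (557/438) = 47.7 × 1.271689 = 60.6596
cotton: 20.8 × (3/2) = 20.8 × 1.500000 = 31.2000
Index = Σ wᵢ·(p₁ᵢ/p₀ᵢ) = 21.6000 + 21.3206 + 60.6596 + 31.2000 = 134.7802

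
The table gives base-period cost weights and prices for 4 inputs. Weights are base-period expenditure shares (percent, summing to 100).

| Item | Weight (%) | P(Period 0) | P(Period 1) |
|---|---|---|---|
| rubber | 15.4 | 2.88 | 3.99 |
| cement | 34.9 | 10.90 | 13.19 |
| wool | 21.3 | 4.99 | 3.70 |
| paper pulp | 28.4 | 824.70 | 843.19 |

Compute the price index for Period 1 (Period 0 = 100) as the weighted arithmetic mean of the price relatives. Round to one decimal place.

108.4

rubber: 15.4 × (3.99/2.88) = 15.4 × 1.385417 = 21.3354
cement: 34.9 × (13.19/10.90) = 34.9 × 1.210092 = 42.2322
wool: 21.3 × (3.70/4.99) = 21.3 × 0.741483 = 15.7936
paper pulp: 28.4 × (843.19/824.70) = 28.4 × 1.022420 = 29.0367
Index = Σ wᵢ·(p₁ᵢ/p₀ᵢ) = 21.3354 + 42.2322 + 15.7936 + 29.0367 = 108.3979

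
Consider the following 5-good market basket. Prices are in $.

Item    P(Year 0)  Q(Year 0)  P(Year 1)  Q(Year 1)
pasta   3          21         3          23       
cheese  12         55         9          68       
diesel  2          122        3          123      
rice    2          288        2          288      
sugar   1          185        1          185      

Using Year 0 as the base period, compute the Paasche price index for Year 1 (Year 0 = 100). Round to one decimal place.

Paasche price index uses current-period quantities as weights.
ΣP(Year 1)·Q(Year 1) = 3×23 + 9×68 + 3×123 + 2×288 + 1×185 = 69 + 612 + 369 + 576 + 185 = 1811
ΣP(Year 0)·Q(Year 1) = 3×23 + 12×68 + 2×123 + 2×288 + 1×185 = 69 + 816 + 246 + 576 + 185 = 1892
Index = 1811 / 1892 × 100 = 95.7188

95.7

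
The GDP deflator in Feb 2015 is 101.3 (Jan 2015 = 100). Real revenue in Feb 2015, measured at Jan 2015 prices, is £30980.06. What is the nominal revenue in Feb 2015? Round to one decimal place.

Nominal = Real × (Index/100) = 30980.06 × (101.3/100)
        = 30980.06 × 1.013 = 31382.8008

31382.8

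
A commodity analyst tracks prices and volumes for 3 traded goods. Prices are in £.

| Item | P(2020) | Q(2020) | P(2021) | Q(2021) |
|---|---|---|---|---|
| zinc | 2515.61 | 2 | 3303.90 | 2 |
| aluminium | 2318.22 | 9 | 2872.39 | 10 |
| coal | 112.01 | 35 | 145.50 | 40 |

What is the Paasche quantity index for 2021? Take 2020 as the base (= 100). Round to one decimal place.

Paasche quantity index uses current-period prices as weights.
ΣP(2021)·Q(2021) = 3303.90×2 + 2872.39×10 + 145.50×40 = 6607.8 + 28723.9 + 5820 = 41151.7
ΣP(2021)·Q(2020) = 3303.90×2 + 2872.39×9 + 145.50×35 = 6607.8 + 25851.51 + 5092.5 = 37551.81
Index = 41151.7 / 37551.81 × 100 = 109.5865

109.6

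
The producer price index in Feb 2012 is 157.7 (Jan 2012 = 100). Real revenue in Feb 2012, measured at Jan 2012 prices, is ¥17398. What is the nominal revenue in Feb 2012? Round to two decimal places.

Nominal = Real × (Index/100) = 17398 × (157.7/100)
        = 17398 × 1.577 = 27436.6460

27436.65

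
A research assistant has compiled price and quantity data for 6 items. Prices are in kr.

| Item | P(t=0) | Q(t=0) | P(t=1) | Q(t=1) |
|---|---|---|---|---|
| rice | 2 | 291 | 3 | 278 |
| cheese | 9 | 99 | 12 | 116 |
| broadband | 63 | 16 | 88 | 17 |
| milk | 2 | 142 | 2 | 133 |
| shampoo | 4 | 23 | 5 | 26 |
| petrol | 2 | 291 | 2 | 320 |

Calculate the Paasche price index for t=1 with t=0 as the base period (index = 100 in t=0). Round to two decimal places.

129.26

Paasche price index uses current-period quantities as weights.
ΣP(t=1)·Q(t=1) = 3×278 + 12×116 + 88×17 + 2×133 + 5×26 + 2×320 = 834 + 1392 + 1496 + 266 + 130 + 640 = 4758
ΣP(t=0)·Q(t=1) = 2×278 + 9×116 + 63×17 + 2×133 + 4×26 + 2×320 = 556 + 1044 + 1071 + 266 + 104 + 640 = 3681
Index = 4758 / 3681 × 100 = 129.2584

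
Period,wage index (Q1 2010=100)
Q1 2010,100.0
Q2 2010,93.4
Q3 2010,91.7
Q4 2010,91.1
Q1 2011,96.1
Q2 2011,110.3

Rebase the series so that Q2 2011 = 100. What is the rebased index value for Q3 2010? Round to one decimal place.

Rebased(Q3 2010) = 91.7 / 110.3 × 100 = 83.1369

83.1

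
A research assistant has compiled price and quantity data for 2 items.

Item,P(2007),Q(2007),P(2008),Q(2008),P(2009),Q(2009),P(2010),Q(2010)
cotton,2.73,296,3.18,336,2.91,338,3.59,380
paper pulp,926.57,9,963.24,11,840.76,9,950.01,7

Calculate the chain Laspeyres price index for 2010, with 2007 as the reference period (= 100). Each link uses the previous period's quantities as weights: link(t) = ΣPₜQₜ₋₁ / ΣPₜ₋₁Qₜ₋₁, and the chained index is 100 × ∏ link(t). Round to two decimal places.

Link 2007→2008:
ΣP(2008)Q(2007) = 3.18×296 + 963.24×9 = 941.28 + 8669.16 = 9610.44
ΣP(2007)Q(2007) = 2.73×296 + 926.57×9 = 808.08 + 8339.13 = 9147.21
link = 9610.44/9147.21 = 1.050642
Link 2008→2009:
ΣP(2009)Q(2008) = 2.91×336 + 840.76×11 = 977.76 + 9248.36 = 10226.12
ΣP(2008)Q(2008) = 3.18×336 + 963.24×11 = 1068.48 + 10595.64 = 11664.12
link = 10226.12/11664.12 = 0.876716
Link 2009→2010:
ΣP(2010)Q(2009) = 3.59×338 + 950.01×9 = 1213.42 + 8550.09 = 9763.51
ΣP(2009)Q(2009) = 2.91×338 + 840.76×9 = 983.58 + 7566.84 = 8550.42
link = 9763.51/8550.42 = 1.141875
Chained index = 100 × 1.050642 × 0.876716 × 1.141875 = 105.1797

105.18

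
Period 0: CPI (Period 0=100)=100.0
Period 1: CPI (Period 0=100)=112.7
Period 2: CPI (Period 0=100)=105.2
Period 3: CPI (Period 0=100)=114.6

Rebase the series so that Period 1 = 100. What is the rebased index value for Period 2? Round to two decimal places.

93.35

Rebased(Period 2) = 105.2 / 112.7 × 100 = 93.3452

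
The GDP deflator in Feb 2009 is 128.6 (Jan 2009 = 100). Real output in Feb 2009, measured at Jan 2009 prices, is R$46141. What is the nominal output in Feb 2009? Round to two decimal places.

59337.33

Nominal = Real × (Index/100) = 46141 × (128.6/100)
        = 46141 × 1.286 = 59337.3260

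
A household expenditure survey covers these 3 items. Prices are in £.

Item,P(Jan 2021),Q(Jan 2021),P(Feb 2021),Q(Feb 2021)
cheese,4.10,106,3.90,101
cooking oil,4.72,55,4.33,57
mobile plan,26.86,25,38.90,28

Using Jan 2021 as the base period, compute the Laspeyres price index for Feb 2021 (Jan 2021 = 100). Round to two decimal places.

118.92

Laspeyres price index uses base-period quantities as weights.
ΣP(Feb 2021)·Q(Jan 2021) = 3.90×106 + 4.33×55 + 38.90×25 = 413.4 + 238.15 + 972.5 = 1624.05
ΣP(Jan 2021)·Q(Jan 2021) = 4.10×106 + 4.72×55 + 26.86×25 = 434.6 + 259.6 + 671.5 = 1365.7
Index = 1624.05 / 1365.7 × 100 = 118.9170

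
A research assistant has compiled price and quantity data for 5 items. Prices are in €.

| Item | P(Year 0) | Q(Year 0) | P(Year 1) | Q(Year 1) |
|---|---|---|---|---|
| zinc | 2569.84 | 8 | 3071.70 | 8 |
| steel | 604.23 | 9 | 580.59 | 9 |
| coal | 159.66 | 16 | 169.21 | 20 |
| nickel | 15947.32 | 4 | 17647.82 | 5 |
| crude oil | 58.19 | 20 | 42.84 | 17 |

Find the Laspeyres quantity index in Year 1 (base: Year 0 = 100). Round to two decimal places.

Laspeyres quantity index uses base-period prices as weights.
ΣP(Year 0)·Q(Year 1) = 2569.84×8 + 604.23×9 + 159.66×20 + 15947.32×5 + 58.19×17 = 20558.72 + 5438.07 + 3193.2 + 79736.6 + 989.23 = 109915.82
ΣP(Year 0)·Q(Year 0) = 2569.84×8 + 604.23×9 + 159.66×16 + 15947.32×4 + 58.19×20 = 20558.72 + 5438.07 + 2554.56 + 63789.28 + 1163.8 = 93504.43
Index = 109915.82 / 93504.43 × 100 = 117.5515

117.55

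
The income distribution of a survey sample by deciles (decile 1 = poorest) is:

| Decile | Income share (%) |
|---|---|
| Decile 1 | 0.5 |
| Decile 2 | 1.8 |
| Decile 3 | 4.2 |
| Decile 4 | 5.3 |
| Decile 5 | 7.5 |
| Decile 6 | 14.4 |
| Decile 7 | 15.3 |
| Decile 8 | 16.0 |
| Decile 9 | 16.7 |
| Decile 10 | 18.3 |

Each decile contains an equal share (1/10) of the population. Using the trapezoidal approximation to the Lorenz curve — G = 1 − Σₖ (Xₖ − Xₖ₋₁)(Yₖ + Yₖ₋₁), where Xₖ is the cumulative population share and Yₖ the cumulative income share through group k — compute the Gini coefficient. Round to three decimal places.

0.360

Cumulative income shares Yₖ: 0.0050, 0.0230, 0.0650, 0.1180, 0.1930, 0.3370, 0.4900, 0.6500, 0.8170, 1.0000
Σ (Xₖ−Xₖ₋₁)(Yₖ+Yₖ₋₁) = (1/10)(0.0050+0.0000) + (1/10)(0.0230+0.0050) + (1/10)(0.0650+0.0230) + (1/10)(0.1180+0.0650) + (1/10)(0.1930+0.1180) + (1/10)(0.3370+0.1930) + (1/10)(0.4900+0.3370) + (1/10)(0.6500+0.4900) + (1/10)(0.8170+0.6500) + (1/10)(1.0000+0.8170)
  = 0.0005 + 0.0028 + 0.0088 + 0.0183 + 0.0311 + 0.0530 + 0.0827 + 0.1140 + 0.1467 + 0.1817 = 0.6396
G = 1 − 0.6396 = 0.3604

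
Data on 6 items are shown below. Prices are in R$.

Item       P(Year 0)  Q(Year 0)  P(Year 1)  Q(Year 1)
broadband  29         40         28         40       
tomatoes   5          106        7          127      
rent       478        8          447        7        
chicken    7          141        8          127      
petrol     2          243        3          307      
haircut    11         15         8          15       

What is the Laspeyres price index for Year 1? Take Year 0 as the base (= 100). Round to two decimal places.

Laspeyres price index uses base-period quantities as weights.
ΣP(Year 1)·Q(Year 0) = 28×40 + 7×106 + 447×8 + 8×141 + 3×243 + 8×15 = 1120 + 742 + 3576 + 1128 + 729 + 120 = 7415
ΣP(Year 0)·Q(Year 0) = 29×40 + 5×106 + 478×8 + 7×141 + 2×243 + 11×15 = 1160 + 530 + 3824 + 987 + 486 + 165 = 7152
Index = 7415 / 7152 × 100 = 103.6773

103.68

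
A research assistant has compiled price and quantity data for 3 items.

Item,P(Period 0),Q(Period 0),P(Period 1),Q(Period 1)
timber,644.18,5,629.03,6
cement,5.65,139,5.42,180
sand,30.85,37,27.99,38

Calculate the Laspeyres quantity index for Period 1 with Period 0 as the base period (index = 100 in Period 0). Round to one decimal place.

117.6

Laspeyres quantity index uses base-period prices as weights.
ΣP(Period 0)·Q(Period 1) = 644.18×6 + 5.65×180 + 30.85×38 = 3865.08 + 1017 + 1172.3 = 6054.38
ΣP(Period 0)·Q(Period 0) = 644.18×5 + 5.65×139 + 30.85×37 = 3220.9 + 785.35 + 1141.45 = 5147.7
Index = 6054.38 / 5147.7 × 100 = 117.6133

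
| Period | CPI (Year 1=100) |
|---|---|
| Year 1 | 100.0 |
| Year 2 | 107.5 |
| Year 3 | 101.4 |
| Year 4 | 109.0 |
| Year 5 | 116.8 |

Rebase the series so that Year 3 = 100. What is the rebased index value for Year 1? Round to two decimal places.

98.62

Rebased(Year 1) = 100.0 / 101.4 × 100 = 98.6193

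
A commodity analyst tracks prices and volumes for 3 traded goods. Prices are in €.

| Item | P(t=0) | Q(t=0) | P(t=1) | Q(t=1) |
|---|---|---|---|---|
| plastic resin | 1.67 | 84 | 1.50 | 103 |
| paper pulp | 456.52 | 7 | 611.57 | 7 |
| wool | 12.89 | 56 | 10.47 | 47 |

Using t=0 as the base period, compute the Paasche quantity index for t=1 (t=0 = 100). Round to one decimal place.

98.7

Paasche quantity index uses current-period prices as weights.
ΣP(t=1)·Q(t=1) = 1.50×103 + 611.57×7 + 10.47×47 = 154.5 + 4280.99 + 492.09 = 4927.58
ΣP(t=1)·Q(t=0) = 1.50×84 + 611.57×7 + 10.47×56 = 126 + 4280.99 + 586.32 = 4993.31
Index = 4927.58 / 4993.31 × 100 = 98.6836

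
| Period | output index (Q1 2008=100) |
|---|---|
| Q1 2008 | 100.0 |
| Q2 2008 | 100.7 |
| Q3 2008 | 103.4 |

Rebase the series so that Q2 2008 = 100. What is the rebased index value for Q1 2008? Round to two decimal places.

Rebased(Q1 2008) = 100.0 / 100.7 × 100 = 99.3049

99.30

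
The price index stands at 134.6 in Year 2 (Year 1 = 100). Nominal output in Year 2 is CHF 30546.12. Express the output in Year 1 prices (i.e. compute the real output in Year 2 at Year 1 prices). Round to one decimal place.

22694.0

Real = Nominal ÷ (Index/100) = 30546.12 ÷ (134.6/100)
     = 30546.12 ÷ 1.346 = 22693.9970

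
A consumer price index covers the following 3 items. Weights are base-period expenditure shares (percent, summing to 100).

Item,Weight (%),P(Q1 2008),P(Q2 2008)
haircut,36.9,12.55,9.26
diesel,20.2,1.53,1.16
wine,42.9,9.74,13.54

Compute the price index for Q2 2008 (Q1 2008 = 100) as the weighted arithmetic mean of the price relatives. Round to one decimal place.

102.2

haircut: 36.9 × (9.26/12.55) = 36.9 × 0.737849 = 27.2266
diesel: 20.2 × (1.16/1.53) = 20.2 × 0.758170 = 15.3150
wine: 42.9 × (13.54/9.74) = 42.9 × 1.390144 = 59.6372
Index = Σ wᵢ·(p₁ᵢ/p₀ᵢ) = 27.2266 + 15.3150 + 59.6372 = 102.1788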